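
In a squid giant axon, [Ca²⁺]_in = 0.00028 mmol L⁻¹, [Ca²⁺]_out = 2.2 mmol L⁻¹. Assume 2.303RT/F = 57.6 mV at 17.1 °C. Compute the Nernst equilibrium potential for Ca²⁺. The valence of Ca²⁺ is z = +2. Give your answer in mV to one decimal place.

112.2 mV

E = (57.6/z) · log₁₀([Ca²⁺]_out/[Ca²⁺]_in) with z = +2.
= (57.6/2) · log₁₀(2.2/0.00028) = 28.80 · log₁₀(7857)
= 28.80 · (3.8953) = 112.18 mV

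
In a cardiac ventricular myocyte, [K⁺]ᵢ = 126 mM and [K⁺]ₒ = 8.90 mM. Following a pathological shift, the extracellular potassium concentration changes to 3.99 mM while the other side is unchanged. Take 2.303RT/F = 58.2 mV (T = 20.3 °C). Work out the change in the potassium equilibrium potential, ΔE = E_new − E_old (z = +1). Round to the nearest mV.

E_old = (58.2/1)·log₁₀(8.90/126) = -66.99 mV
E_new = (58.2/1)·log₁₀(3.99/126) = -87.26 mV
ΔE = -87.26 − (-66.99) = -20.28 mV

-20 mV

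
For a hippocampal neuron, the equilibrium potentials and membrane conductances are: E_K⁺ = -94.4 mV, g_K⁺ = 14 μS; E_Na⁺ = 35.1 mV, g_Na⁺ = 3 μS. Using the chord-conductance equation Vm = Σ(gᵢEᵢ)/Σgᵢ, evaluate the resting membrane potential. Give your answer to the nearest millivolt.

Σ gᵢEᵢ = 14·(-94.4) + 3·(35.1) = -1216.30
Σ gᵢ = 14 + 3 = 17
Vm = -1216.30 / 17 = -71.55 mV

-72 mV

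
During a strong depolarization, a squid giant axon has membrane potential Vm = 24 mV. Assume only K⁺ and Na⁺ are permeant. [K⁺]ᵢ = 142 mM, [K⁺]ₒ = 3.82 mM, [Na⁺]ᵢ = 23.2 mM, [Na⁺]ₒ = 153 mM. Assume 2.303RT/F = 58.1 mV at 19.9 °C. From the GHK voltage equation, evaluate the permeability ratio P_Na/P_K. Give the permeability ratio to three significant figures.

Let α = P_Na/P_K. GHK: Vm = 58.1·log₁₀[(Kₒ + α·Naₒ)/(Kᵢ + α·Naᵢ)].
10^(Vm/58.1) = 10^(24.0/58.1) = 2.5887
So 2.5887·(Kᵢ + α·Naᵢ) = Kₒ + α·Naₒ → α = (2.5887·142.0 − 3.82) / (153.0 − 2.5887·23.2)
α = (367.6 − 3.82) / (153.0 − 60.06) = 363.8/92.94 = 3.914

3.91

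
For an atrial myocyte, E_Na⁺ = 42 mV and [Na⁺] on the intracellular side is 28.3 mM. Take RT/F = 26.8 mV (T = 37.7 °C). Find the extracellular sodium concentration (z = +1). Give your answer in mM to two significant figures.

140 mM

Nernst: E = (26.8/1) · ln([out]/[in]), so ln([out]/[in]) = 42.0 × 1 / 26.8 = 1.5672.
[out]/[in] = e^(1.5672) = 4.793.
[out] = 4.793 × 28.3 = 135.6 mM.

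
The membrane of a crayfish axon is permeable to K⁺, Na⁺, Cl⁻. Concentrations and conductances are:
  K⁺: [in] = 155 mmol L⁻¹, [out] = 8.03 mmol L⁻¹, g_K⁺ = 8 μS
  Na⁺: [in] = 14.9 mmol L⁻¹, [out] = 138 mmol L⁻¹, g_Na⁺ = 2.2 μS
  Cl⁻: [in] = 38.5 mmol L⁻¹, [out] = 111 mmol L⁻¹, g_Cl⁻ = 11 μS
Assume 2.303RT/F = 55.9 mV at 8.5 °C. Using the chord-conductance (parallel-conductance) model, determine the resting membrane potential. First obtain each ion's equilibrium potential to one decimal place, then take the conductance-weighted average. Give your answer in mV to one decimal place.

E_K⁺ = (55.9/1)·log₁₀(8.03/155) = -71.9 mV
E_Na⁺ = (55.9/1)·log₁₀(138/14.9) = 54.0 mV
E_Cl⁻ = (55.9/-1)·log₁₀(111/38.5) = -25.7 mV
Vm = (Σ gᵢEᵢ)/(Σ gᵢ) = (8·-71.9 + 2.2·54.0 + 11·-25.7) / (8 + 2.2 + 11)
= -739.10 / 21.2 = -34.86 mV

-34.9 mV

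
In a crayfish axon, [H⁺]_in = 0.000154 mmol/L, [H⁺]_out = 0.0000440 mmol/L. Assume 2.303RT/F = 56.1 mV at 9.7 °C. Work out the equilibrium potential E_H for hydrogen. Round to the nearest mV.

-31 mV

E = (56.1/z) · log₁₀([H⁺]_out/[H⁺]_in) with z = +1.
= (56.1/1) · log₁₀(0.0000440/0.000154) = 56.10 · log₁₀(0.2857)
= 56.10 · (-0.5441) = -30.52 mV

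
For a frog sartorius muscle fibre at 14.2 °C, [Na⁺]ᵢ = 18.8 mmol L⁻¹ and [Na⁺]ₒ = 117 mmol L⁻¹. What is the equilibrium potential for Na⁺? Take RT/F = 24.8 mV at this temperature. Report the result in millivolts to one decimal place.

45.3 mV

E = (24.8/z) · ln([Na⁺]_out/[Na⁺]_in) with z = +1.
= (24.8/1) · ln(117/18.8) = 24.80 · ln(6.223)
= 24.80 · (1.8283) = 45.34 mV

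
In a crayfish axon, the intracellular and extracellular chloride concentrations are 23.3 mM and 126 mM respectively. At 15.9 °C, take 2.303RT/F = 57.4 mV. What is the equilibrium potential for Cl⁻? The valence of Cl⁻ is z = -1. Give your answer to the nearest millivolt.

E = (57.4/z) · log₁₀([Cl⁻]_out/[Cl⁻]_in) with z = -1.
For an anion, dividing by z = -1 reverses the sign.
= (57.4/-1) · log₁₀(126/23.3) = -57.40 · log₁₀(5.408)
= -57.40 · (0.7330) = -42.08 mV

-42 mV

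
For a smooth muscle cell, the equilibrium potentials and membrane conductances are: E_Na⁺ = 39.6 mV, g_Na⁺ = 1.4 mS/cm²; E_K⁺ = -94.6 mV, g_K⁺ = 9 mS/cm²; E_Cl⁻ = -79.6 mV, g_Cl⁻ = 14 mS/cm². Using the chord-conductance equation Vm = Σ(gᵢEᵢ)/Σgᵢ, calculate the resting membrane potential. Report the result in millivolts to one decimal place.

-78.3 mV

Σ gᵢEᵢ = 1.4·(39.6) + 9·(-94.6) + 14·(-79.6) = -1910.36
Σ gᵢ = 1.4 + 9 + 14 = 24.4
Vm = -1910.36 / 24.4 = -78.29 mV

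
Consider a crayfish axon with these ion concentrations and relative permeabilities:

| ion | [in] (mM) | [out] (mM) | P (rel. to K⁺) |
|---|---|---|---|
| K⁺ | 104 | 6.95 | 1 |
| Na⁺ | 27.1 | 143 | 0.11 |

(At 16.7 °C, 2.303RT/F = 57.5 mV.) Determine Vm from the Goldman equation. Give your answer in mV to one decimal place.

-38.7 mV

Vm = 57.5 · log₁₀[(Σ P·[cation]ₒ + Σ P·[anion]ᵢ) / (Σ P·[cation]ᵢ + Σ P·[anion]ₒ)]
Numerator = 1×6.95 + 0.11×143 = 22.68
Denominator = 1×104 + 0.11×27.1 = 107
Vm = 57.5 · log₁₀(0.212) = 57.5 × (-0.6737) = -38.74 mV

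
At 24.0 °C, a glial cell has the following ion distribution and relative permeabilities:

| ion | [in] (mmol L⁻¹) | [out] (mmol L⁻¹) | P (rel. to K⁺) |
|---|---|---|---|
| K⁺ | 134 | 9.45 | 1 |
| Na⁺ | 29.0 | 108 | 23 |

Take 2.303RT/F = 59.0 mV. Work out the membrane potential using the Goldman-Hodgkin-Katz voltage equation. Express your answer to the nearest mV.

29 mV

Vm = 59.0 · log₁₀[(Σ P·[cation]ₒ + Σ P·[anion]ᵢ) / (Σ P·[cation]ᵢ + Σ P·[anion]ₒ)]
Numerator = 1×9.45 + 23×108 = 2493
Denominator = 1×134 + 23×29.0 = 801
Vm = 59.0 · log₁₀(3.1129) = 59.0 × (0.4932) = 29.10 mV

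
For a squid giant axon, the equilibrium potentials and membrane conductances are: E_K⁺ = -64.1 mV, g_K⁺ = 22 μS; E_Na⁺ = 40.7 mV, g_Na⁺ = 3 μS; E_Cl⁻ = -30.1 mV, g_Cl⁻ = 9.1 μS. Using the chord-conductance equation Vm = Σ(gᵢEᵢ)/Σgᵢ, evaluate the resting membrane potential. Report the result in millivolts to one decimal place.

Σ gᵢEᵢ = 22·(-64.1) + 3·(40.7) + 9.1·(-30.1) = -1562.01
Σ gᵢ = 22 + 3 + 9.1 = 34.1
Vm = -1562.01 / 34.1 = -45.81 mV

-45.8 mV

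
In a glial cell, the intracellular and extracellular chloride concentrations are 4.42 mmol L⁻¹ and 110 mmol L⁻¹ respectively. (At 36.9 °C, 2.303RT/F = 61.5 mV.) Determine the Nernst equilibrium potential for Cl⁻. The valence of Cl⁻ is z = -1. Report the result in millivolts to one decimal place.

-85.9 mV

E = (61.5/z) · log₁₀([Cl⁻]_out/[Cl⁻]_in) with z = -1.
For an anion, dividing by z = -1 reverses the sign.
= (61.5/-1) · log₁₀(110/4.42) = -61.50 · log₁₀(24.89)
= -61.50 · (1.3960) = -85.85 mV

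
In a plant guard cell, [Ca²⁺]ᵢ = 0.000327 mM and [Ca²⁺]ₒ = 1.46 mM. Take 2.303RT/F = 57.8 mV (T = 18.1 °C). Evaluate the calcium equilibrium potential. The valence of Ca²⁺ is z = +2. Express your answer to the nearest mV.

E = (57.8/z) · log₁₀([Ca²⁺]_out/[Ca²⁺]_in) with z = +2.
= (57.8/2) · log₁₀(1.46/0.000327) = 28.90 · log₁₀(4465)
= 28.90 · (3.6498) = 105.48 mV

105 mV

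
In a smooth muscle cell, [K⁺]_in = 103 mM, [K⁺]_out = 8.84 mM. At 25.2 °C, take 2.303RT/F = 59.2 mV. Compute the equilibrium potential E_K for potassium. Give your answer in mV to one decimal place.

E = (59.2/z) · log₁₀([K⁺]_out/[K⁺]_in) with z = +1.
= (59.2/1) · log₁₀(8.84/103) = 59.20 · log₁₀(0.08583)
= 59.20 · (-1.0664) = -63.13 mV

-63.1 mV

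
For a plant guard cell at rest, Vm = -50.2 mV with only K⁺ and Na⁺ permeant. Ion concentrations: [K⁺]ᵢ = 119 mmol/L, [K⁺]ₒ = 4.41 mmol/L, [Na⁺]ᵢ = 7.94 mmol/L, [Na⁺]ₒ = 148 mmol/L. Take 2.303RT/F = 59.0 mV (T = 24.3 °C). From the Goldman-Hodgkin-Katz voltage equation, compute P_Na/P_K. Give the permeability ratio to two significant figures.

0.084

Let α = P_Na/P_K. GHK: Vm = 59.0·log₁₀[(Kₒ + α·Naₒ)/(Kᵢ + α·Naᵢ)].
10^(Vm/59.0) = 10^(-50.2/59.0) = 0.14098
So 0.14098·(Kᵢ + α·Naᵢ) = Kₒ + α·Naₒ → α = (0.14098·119.0 − 4.41) / (148.0 − 0.14098·7.94)
α = (16.78 − 4.41) / (148.0 − 1.119) = 12.37/146.9 = 0.08419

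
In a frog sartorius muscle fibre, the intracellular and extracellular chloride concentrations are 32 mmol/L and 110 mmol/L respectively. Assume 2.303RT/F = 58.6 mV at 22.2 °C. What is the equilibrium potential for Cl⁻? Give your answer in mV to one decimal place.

E = (58.6/z) · log₁₀([Cl⁻]_out/[Cl⁻]_in) with z = -1.
For an anion, dividing by z = -1 reverses the sign.
= (58.6/-1) · log₁₀(110/32) = -58.60 · log₁₀(3.438)
= -58.60 · (0.5362) = -31.42 mV

-31.4 mV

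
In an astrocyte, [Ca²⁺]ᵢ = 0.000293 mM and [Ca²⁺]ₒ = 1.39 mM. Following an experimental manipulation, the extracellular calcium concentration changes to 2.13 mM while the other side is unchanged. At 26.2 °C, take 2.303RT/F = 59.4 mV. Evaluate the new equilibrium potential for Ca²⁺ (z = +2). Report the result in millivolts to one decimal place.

After the shift: [Ca²⁺]_out = 2.13, [Ca²⁺]_in = 0.000293 mM.
E_new = (59.4/2)·log₁₀(2.13/0.000293) = 29.70 · (3.8615) = 114.69 mV

114.7 mV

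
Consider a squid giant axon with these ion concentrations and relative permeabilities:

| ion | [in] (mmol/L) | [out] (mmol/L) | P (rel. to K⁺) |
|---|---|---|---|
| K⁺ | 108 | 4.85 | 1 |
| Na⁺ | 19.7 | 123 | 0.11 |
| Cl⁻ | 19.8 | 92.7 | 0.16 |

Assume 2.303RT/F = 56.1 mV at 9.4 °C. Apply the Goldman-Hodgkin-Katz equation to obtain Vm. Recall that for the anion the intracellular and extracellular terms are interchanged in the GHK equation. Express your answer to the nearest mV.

-43 mV

Vm = 56.1 · log₁₀[(Σ P·[cation]ₒ + Σ P·[anion]ᵢ) / (Σ P·[cation]ᵢ + Σ P·[anion]ₒ)]
Numerator = 1×4.85 + 0.11×123 + 0.16×19.8 = 21.55
Denominator = 1×108 + 0.11×19.7 + 0.16×92.7 = 125
Vm = 56.1 · log₁₀(0.17239) = 56.1 × (-0.7635) = -42.83 mV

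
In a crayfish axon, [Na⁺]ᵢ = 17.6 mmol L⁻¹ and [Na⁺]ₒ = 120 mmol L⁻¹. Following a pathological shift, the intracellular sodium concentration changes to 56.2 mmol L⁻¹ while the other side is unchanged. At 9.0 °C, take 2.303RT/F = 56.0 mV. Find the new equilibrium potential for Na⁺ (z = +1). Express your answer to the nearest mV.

18 mV

After the shift: [Na⁺]_out = 120, [Na⁺]_in = 56.2 mmol L⁻¹.
E_new = (56.0/1)·log₁₀(120/56.2) = 56.00 · (0.3294) = 18.45 mV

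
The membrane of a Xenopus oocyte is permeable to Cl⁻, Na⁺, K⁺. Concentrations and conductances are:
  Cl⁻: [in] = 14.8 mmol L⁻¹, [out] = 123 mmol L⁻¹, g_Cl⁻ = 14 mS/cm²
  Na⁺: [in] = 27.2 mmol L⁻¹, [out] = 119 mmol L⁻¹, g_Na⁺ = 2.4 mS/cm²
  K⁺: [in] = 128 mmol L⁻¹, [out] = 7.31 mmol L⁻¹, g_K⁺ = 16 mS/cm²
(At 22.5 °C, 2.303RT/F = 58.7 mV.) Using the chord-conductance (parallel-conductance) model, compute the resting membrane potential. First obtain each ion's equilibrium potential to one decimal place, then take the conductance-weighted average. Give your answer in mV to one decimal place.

-56.6 mV

E_Cl⁻ = (58.7/-1)·log₁₀(123/14.8) = -54.0 mV
E_Na⁺ = (58.7/1)·log₁₀(119/27.2) = 37.6 mV
E_K⁺ = (58.7/1)·log₁₀(7.31/128) = -73.0 mV
Vm = (Σ gᵢEᵢ)/(Σ gᵢ) = (14·-54.0 + 2.4·37.6 + 16·-73.0) / (14 + 2.4 + 16)
= -1833.76 / 32.4 = -56.60 mV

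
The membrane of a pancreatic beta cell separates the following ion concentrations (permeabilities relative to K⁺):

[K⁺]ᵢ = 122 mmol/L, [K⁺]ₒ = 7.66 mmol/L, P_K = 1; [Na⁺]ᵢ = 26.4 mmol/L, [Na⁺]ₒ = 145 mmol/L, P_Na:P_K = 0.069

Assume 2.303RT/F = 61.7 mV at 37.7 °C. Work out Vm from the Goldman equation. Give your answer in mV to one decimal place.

Vm = 61.7 · log₁₀[(Σ P·[cation]ₒ + Σ P·[anion]ᵢ) / (Σ P·[cation]ᵢ + Σ P·[anion]ₒ)]
Numerator = 1×7.66 + 0.069×145 = 17.66
Denominator = 1×122 + 0.069×26.4 = 123.8
Vm = 61.7 · log₁₀(0.14266) = 61.7 × (-0.8457) = -52.18 mV

-52.2 mV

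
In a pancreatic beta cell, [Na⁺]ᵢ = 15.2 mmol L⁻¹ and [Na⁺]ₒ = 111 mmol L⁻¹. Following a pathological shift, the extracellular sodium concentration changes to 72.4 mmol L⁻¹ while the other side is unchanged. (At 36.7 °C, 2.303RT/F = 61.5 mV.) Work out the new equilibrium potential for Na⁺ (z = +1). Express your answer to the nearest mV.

42 mV

After the shift: [Na⁺]_out = 72.4, [Na⁺]_in = 15.2 mmol L⁻¹.
E_new = (61.5/1)·log₁₀(72.4/15.2) = 61.50 · (0.6779) = 41.69 mV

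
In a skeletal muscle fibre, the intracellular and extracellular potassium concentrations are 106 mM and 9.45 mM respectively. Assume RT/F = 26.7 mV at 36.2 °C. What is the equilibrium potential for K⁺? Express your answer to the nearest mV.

E = (26.7/z) · ln([K⁺]_out/[K⁺]_in) with z = +1.
= (26.7/1) · ln(9.45/106) = 26.70 · ln(0.08915)
= 26.70 · (-2.4174) = -64.55 mV

-65 mV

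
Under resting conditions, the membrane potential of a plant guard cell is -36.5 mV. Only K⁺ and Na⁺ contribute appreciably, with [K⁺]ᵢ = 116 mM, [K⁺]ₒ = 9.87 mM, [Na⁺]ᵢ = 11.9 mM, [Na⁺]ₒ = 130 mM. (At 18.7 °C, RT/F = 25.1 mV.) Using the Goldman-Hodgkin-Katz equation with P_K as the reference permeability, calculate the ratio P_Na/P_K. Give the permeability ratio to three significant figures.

Let α = P_Na/P_K. GHK: Vm = 25.1·ln[(Kₒ + α·Naₒ)/(Kᵢ + α·Naᵢ)].
e^(Vm/25.1) = e^(-36.5/25.1) = 0.23359
So 0.23359·(Kᵢ + α·Naᵢ) = Kₒ + α·Naₒ → α = (0.23359·116.0 − 9.87) / (130.0 − 0.23359·11.9)
α = (27.1 − 9.87) / (130.0 − 2.78) = 17.23/127.2 = 0.1354

0.135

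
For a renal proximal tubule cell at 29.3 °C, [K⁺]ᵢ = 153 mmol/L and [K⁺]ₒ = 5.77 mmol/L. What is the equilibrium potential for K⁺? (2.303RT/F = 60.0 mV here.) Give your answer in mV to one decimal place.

-85.4 mV

E = (60.0/z) · log₁₀([K⁺]_out/[K⁺]_in) with z = +1.
= (60.0/1) · log₁₀(5.77/153) = 60.00 · log₁₀(0.03771)
= 60.00 · (-1.4235) = -85.41 mV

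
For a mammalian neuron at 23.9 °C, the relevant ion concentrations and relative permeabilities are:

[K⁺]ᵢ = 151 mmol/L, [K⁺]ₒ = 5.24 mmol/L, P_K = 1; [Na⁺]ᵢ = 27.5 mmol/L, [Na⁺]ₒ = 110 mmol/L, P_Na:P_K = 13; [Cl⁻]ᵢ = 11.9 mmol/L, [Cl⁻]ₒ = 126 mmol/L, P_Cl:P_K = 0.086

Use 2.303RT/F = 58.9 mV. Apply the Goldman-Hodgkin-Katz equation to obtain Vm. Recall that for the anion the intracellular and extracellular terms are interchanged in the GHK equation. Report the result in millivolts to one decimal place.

Vm = 58.9 · log₁₀[(Σ P·[cation]ₒ + Σ P·[anion]ᵢ) / (Σ P·[cation]ᵢ + Σ P·[anion]ₒ)]
Numerator = 1×5.24 + 13×110 + 0.086×11.9 = 1436
Denominator = 1×151 + 13×27.5 + 0.086×126 = 519.3
Vm = 58.9 · log₁₀(2.7656) = 58.9 × (0.4418) = 26.02 mV

26.0 mV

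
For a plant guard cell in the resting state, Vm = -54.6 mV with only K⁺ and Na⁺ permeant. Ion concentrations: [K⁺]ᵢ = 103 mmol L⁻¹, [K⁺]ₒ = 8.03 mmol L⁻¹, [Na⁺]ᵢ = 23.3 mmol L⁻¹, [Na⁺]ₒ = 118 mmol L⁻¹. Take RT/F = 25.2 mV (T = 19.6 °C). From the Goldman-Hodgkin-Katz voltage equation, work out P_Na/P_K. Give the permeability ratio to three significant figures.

Let α = P_Na/P_K. GHK: Vm = 25.2·ln[(Kₒ + α·Naₒ)/(Kᵢ + α·Naᵢ)].
e^(Vm/25.2) = e^(-54.6/25.2) = 0.11456
So 0.11456·(Kᵢ + α·Naᵢ) = Kₒ + α·Naₒ → α = (0.11456·103.0 − 8.03) / (118.0 − 0.11456·23.3)
α = (11.8 − 8.03) / (118.0 − 2.669) = 3.77/115.3 = 0.03268

0.0327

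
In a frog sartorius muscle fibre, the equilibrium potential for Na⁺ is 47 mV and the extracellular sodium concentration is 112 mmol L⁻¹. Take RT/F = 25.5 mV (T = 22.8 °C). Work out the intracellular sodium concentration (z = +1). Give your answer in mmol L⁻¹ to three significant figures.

Nernst: E = (25.5/1) · ln([out]/[in]), so ln([out]/[in]) = 47.0 × 1 / 25.5 = 1.8431.
[out]/[in] = e^(1.8431) = 6.316.
[in] = 112 / 6.316 = 17.73 mmol L⁻¹.

17.7 mmol L⁻¹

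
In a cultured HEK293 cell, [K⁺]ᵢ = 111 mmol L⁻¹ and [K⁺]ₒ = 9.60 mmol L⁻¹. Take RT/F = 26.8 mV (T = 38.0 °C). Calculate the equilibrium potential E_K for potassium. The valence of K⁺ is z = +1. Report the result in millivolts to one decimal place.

E = (26.8/z) · ln([K⁺]_out/[K⁺]_in) with z = +1.
= (26.8/1) · ln(9.60/111) = 26.80 · ln(0.08649)
= 26.80 · (-2.4478) = -65.60 mV

-65.6 mV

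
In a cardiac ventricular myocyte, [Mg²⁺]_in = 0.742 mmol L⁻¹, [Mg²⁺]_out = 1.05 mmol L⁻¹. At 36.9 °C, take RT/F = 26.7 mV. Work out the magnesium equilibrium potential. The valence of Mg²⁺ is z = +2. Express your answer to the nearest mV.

5 mV

E = (26.7/z) · ln([Mg²⁺]_out/[Mg²⁺]_in) with z = +2.
= (26.7/2) · ln(1.05/0.742) = 13.35 · ln(1.415)
= 13.35 · (0.3472) = 4.64 mV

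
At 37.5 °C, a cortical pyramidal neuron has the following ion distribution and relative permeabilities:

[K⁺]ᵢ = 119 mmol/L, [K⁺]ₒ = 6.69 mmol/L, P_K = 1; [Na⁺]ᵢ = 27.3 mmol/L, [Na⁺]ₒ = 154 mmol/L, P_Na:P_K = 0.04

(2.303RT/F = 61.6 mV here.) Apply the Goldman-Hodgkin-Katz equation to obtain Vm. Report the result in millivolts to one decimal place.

Vm = 61.6 · log₁₀[(Σ P·[cation]ₒ + Σ P·[anion]ᵢ) / (Σ P·[cation]ᵢ + Σ P·[anion]ₒ)]
Numerator = 1×6.69 + 0.04×154 = 12.85
Denominator = 1×119 + 0.04×27.3 = 120.1
Vm = 61.6 · log₁₀(0.107) = 61.6 × (-0.9706) = -59.79 mV

-59.8 mV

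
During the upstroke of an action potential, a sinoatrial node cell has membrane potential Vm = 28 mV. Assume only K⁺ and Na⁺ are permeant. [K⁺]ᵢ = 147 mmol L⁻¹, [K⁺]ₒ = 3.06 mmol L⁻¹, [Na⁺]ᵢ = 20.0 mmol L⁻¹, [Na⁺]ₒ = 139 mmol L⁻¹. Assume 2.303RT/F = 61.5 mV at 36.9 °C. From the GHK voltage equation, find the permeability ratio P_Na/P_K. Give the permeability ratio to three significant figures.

Let α = P_Na/P_K. GHK: Vm = 61.5·log₁₀[(Kₒ + α·Naₒ)/(Kᵢ + α·Naᵢ)].
10^(Vm/61.5) = 10^(28.0/61.5) = 2.8529
So 2.8529·(Kᵢ + α·Naᵢ) = Kₒ + α·Naₒ → α = (2.8529·147.0 − 3.06) / (139.0 − 2.8529·20.0)
α = (419.4 − 3.06) / (139.0 − 57.06) = 416.3/81.94 = 5.081

5.08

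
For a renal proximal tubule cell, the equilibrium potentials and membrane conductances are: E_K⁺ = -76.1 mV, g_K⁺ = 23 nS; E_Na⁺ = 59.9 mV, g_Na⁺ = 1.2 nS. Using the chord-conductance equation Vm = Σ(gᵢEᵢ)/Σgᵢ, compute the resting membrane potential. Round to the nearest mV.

-69 mV

Σ gᵢEᵢ = 23·(-76.1) + 1.2·(59.9) = -1678.42
Σ gᵢ = 23 + 1.2 = 24.2
Vm = -1678.42 / 24.2 = -69.36 mV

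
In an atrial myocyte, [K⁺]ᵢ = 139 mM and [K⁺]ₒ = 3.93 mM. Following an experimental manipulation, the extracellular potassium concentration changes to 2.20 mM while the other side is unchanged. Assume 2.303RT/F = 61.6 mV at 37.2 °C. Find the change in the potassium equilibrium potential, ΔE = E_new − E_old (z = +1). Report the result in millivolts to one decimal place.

E_old = (61.6/1)·log₁₀(3.93/139) = -95.40 mV
E_new = (61.6/1)·log₁₀(2.20/139) = -110.92 mV
ΔE = -110.92 − (-95.40) = -15.52 mV

-15.5 mV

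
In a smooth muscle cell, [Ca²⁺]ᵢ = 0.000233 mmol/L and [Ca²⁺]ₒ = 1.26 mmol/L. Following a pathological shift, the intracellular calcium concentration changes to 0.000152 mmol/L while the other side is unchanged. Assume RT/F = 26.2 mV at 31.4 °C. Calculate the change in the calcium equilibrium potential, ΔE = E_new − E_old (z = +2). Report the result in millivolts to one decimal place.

5.6 mV

E_old = (26.2/2)·ln(1.26/0.000233) = 112.60 mV
E_new = (26.2/2)·ln(1.26/0.000152) = 118.20 mV
ΔE = 118.20 − (112.60) = 5.60 mV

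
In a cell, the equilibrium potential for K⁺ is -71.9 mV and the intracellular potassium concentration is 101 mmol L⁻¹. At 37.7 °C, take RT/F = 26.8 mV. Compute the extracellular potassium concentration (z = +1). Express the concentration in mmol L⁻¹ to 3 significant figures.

6.91 mmol L⁻¹

Nernst: E = (26.8/1) · ln([out]/[in]), so ln([out]/[in]) = -71.9 × 1 / 26.8 = -2.6828.
[out]/[in] = e^(-2.6828) = 0.06837.
[out] = 0.06837 × 101 = 6.905 mmol L⁻¹.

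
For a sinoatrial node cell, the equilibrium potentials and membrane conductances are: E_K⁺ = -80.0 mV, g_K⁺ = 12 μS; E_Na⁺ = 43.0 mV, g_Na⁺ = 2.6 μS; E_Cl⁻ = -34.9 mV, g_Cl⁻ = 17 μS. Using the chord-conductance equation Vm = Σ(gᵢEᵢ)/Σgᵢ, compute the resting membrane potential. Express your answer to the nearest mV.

Σ gᵢEᵢ = 12·(-80.0) + 2.6·(43.0) + 17·(-34.9) = -1441.50
Σ gᵢ = 12 + 2.6 + 17 = 31.6
Vm = -1441.50 / 31.6 = -45.62 mV

-46 mV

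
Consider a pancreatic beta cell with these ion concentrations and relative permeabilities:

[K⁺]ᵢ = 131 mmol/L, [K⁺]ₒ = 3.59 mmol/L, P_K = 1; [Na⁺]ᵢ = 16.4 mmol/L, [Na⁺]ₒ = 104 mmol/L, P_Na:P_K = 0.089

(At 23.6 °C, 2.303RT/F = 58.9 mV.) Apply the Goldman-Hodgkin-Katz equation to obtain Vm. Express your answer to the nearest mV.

-60 mV

Vm = 58.9 · log₁₀[(Σ P·[cation]ₒ + Σ P·[anion]ᵢ) / (Σ P·[cation]ᵢ + Σ P·[anion]ₒ)]
Numerator = 1×3.59 + 0.089×104 = 12.85
Denominator = 1×131 + 0.089×16.4 = 132.5
Vm = 58.9 · log₁₀(0.096981) = 58.9 × (-1.0133) = -59.68 mV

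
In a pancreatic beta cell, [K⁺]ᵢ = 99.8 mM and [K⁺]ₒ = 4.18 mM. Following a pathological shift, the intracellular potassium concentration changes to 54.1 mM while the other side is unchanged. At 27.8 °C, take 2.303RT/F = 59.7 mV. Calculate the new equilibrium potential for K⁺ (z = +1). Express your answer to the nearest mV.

After the shift: [K⁺]_out = 4.18, [K⁺]_in = 54.1 mM.
E_new = (59.7/1)·log₁₀(4.18/54.1) = 59.70 · (-1.1120) = -66.39 mV

-66 mV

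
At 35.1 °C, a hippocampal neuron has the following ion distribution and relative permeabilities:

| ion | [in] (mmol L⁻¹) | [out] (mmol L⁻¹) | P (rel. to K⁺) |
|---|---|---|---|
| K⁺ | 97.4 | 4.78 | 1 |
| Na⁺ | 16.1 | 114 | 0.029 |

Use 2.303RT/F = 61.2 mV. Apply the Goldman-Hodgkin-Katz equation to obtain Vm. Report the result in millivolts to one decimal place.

-66.3 mV

Vm = 61.2 · log₁₀[(Σ P·[cation]ₒ + Σ P·[anion]ᵢ) / (Σ P·[cation]ᵢ + Σ P·[anion]ₒ)]
Numerator = 1×4.78 + 0.029×114 = 8.086
Denominator = 1×97.4 + 0.029×16.1 = 97.87
Vm = 61.2 · log₁₀(0.082622) = 61.2 × (-1.0829) = -66.27 mV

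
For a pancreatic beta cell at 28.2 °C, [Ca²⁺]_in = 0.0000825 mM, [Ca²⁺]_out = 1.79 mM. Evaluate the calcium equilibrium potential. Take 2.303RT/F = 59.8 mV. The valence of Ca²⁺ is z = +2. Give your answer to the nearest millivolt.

E = (59.8/z) · log₁₀([Ca²⁺]_out/[Ca²⁺]_in) with z = +2.
= (59.8/2) · log₁₀(1.79/0.0000825) = 29.90 · log₁₀(2.17e+04)
= 29.90 · (4.3364) = 129.66 mV

130 mV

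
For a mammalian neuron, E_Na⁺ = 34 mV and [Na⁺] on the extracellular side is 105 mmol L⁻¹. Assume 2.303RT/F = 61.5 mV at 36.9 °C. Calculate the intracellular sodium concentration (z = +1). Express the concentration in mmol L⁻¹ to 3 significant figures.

Nernst: E = (61.5/1) · log₁₀([out]/[in]), so log₁₀([out]/[in]) = 34.0 × 1 / 61.5 = 0.5528.
[out]/[in] = 10^(0.5528) = 3.571.
[in] = 105 / 3.571 = 29.4 mmol L⁻¹.

29.4 mmol L⁻¹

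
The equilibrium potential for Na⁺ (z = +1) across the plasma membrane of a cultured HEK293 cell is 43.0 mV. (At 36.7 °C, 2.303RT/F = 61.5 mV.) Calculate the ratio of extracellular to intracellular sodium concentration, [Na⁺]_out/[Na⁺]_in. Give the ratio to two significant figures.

log₁₀([out]/[in]) = E·z/(61.5) = 43.0 × 1 / 61.5 = 0.6992
[out]/[in] = 10^(0.6992) = 5.002

5.0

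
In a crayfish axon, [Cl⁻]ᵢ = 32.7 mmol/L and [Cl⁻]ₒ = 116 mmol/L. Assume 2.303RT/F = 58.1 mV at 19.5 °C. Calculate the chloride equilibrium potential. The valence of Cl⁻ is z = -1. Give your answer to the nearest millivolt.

-32 mV

E = (58.1/z) · log₁₀([Cl⁻]_out/[Cl⁻]_in) with z = -1.
For an anion, dividing by z = -1 reverses the sign.
= (58.1/-1) · log₁₀(116/32.7) = -58.10 · log₁₀(3.547)
= -58.10 · (0.5499) = -31.95 mV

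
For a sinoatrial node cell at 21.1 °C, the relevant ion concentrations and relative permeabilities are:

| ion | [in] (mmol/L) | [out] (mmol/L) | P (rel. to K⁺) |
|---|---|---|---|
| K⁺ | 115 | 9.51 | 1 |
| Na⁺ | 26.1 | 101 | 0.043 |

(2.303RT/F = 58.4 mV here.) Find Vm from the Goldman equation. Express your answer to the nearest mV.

-54 mV

Vm = 58.4 · log₁₀[(Σ P·[cation]ₒ + Σ P·[anion]ᵢ) / (Σ P·[cation]ᵢ + Σ P·[anion]ₒ)]
Numerator = 1×9.51 + 0.043×101 = 13.85
Denominator = 1×115 + 0.043×26.1 = 116.1
Vm = 58.4 · log₁₀(0.1193) = 58.4 × (-0.9234) = -53.92 mV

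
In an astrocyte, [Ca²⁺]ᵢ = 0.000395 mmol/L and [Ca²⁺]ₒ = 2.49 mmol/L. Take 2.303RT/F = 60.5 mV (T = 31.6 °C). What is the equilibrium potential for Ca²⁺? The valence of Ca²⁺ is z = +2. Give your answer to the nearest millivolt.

115 mV

E = (60.5/z) · log₁₀([Ca²⁺]_out/[Ca²⁺]_in) with z = +2.
= (60.5/2) · log₁₀(2.49/0.000395) = 30.25 · log₁₀(6304)
= 30.25 · (3.7996) = 114.94 mV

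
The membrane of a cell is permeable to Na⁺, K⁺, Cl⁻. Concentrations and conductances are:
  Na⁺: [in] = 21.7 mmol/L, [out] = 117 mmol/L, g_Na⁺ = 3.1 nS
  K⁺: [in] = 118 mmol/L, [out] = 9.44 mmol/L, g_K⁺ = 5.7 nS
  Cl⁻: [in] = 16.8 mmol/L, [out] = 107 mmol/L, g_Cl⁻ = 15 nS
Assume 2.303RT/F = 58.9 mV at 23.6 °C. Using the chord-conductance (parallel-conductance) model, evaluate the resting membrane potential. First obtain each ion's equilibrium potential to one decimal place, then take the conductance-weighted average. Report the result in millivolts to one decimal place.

E_Na⁺ = (58.9/1)·log₁₀(117/21.7) = 43.1 mV
E_K⁺ = (58.9/1)·log₁₀(9.44/118) = -64.6 mV
E_Cl⁻ = (58.9/-1)·log₁₀(107/16.8) = -47.4 mV
Vm = (Σ gᵢEᵢ)/(Σ gᵢ) = (3.1·43.1 + 5.7·-64.6 + 15·-47.4) / (3.1 + 5.7 + 15)
= -945.61 / 23.8 = -39.73 mV

-39.7 mV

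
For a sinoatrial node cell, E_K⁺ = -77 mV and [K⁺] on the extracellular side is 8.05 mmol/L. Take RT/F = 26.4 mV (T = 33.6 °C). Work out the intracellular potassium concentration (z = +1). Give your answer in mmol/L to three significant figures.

Nernst: E = (26.4/1) · ln([out]/[in]), so ln([out]/[in]) = -77.0 × 1 / 26.4 = -2.9167.
[out]/[in] = e^(-2.9167) = 0.05411.
[in] = 8.05 / 0.05411 = 148.8 mmol/L.

149 mmol/L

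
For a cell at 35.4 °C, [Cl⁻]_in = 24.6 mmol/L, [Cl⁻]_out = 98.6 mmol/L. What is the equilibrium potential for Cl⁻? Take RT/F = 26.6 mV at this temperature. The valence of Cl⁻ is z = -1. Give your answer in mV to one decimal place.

-36.9 mV

E = (26.6/z) · ln([Cl⁻]_out/[Cl⁻]_in) with z = -1.
For an anion, dividing by z = -1 reverses the sign.
= (26.6/-1) · ln(98.6/24.6) = -26.60 · ln(4.008)
= -26.60 · (1.3883) = -36.93 mV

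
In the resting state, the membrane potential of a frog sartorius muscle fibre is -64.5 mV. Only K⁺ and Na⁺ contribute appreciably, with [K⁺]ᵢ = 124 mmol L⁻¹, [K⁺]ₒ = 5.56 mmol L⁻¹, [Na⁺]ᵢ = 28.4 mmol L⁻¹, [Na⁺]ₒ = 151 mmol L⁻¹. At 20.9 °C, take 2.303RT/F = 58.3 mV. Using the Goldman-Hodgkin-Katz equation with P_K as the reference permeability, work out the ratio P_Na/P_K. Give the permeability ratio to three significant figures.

0.0279

Let α = P_Na/P_K. GHK: Vm = 58.3·log₁₀[(Kₒ + α·Naₒ)/(Kᵢ + α·Naᵢ)].
10^(Vm/58.3) = 10^(-64.5/58.3) = 0.07828
So 0.07828·(Kᵢ + α·Naᵢ) = Kₒ + α·Naₒ → α = (0.07828·124.0 − 5.56) / (151.0 − 0.07828·28.4)
α = (9.707 − 5.56) / (151.0 − 2.223) = 4.147/148.8 = 0.02787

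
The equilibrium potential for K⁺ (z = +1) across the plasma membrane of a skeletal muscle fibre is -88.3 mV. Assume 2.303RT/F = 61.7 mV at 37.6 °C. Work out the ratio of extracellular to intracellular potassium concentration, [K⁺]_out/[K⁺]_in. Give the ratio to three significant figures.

0.0371

log₁₀([out]/[in]) = E·z/(61.7) = -88.3 × 1 / 61.7 = -1.4311
[out]/[in] = 10^(-1.4311) = 0.03706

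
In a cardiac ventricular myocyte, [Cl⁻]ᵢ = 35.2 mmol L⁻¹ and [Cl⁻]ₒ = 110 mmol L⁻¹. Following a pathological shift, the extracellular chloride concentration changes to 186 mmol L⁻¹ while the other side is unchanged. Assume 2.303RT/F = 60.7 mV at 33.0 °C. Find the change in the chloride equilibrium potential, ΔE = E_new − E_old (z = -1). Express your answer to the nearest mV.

-14 mV

E_old = (60.7/-1)·log₁₀(110/35.2) = -30.04 mV
E_new = (60.7/-1)·log₁₀(186/35.2) = -43.88 mV
ΔE = -43.88 − (-30.04) = -13.85 mV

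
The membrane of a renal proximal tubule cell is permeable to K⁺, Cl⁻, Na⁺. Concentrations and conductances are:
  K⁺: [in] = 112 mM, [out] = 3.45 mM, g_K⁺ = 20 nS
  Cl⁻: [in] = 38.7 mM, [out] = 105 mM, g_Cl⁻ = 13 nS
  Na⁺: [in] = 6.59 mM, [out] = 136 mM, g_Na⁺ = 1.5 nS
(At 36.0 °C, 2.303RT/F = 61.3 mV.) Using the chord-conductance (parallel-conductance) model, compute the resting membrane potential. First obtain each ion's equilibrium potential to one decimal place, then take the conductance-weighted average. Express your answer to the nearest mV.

-60 mV

E_K⁺ = (61.3/1)·log₁₀(3.45/112) = -92.6 mV
E_Cl⁻ = (61.3/-1)·log₁₀(105/38.7) = -26.6 mV
E_Na⁺ = (61.3/1)·log₁₀(136/6.59) = 80.6 mV
Vm = (Σ gᵢEᵢ)/(Σ gᵢ) = (20·-92.6 + 13·-26.6 + 1.5·80.6) / (20 + 13 + 1.5)
= -2076.90 / 34.5 = -60.20 mV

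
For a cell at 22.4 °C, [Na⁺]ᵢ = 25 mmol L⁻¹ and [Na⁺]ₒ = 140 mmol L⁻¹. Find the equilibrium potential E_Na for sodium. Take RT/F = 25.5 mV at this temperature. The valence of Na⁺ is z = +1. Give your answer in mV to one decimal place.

43.9 mV

E = (25.5/z) · ln([Na⁺]_out/[Na⁺]_in) with z = +1.
= (25.5/1) · ln(140/25) = 25.50 · ln(5.6)
= 25.50 · (1.7228) = 43.93 mV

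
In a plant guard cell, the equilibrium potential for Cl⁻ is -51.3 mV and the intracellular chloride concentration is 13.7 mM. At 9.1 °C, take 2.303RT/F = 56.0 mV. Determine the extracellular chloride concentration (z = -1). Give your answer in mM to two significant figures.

110 mM

Nernst: E = (56.0/-1) · log₁₀([out]/[in]), so log₁₀([out]/[in]) = -51.3 × -1 / 56.0 = 0.9161.
[out]/[in] = 10^(0.9161) = 8.243.
[out] = 8.243 × 13.7 = 112.9 mM.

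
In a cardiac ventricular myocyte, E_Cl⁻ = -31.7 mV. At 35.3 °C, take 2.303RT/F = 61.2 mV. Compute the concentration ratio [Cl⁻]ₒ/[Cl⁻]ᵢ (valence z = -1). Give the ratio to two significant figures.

log₁₀([out]/[in]) = E·z/(61.2) = -31.7 × -1 / 61.2 = 0.5180
[out]/[in] = 10^(0.5180) = 3.296

3.3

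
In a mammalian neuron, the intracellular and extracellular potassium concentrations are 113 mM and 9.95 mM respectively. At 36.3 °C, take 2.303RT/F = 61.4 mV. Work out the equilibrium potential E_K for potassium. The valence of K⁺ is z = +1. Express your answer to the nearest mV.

E = (61.4/z) · log₁₀([K⁺]_out/[K⁺]_in) with z = +1.
= (61.4/1) · log₁₀(9.95/113) = 61.40 · log₁₀(0.08805)
= 61.40 · (-1.0553) = -64.79 mV

-65 mV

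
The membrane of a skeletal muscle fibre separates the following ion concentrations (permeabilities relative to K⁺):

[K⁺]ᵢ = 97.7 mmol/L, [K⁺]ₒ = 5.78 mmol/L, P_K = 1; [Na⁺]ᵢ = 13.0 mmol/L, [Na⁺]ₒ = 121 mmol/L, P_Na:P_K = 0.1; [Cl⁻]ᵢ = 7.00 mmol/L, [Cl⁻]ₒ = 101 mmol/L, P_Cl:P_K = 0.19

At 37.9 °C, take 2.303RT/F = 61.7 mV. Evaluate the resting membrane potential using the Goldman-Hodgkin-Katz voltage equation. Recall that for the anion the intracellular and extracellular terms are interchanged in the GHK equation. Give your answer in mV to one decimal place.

-48.7 mV

Vm = 61.7 · log₁₀[(Σ P·[cation]ₒ + Σ P·[anion]ᵢ) / (Σ P·[cation]ᵢ + Σ P·[anion]ₒ)]
Numerator = 1×5.78 + 0.1×121 + 0.19×7.00 = 19.21
Denominator = 1×97.7 + 0.1×13.0 + 0.19×101 = 118.2
Vm = 61.7 · log₁₀(0.16253) = 61.7 × (-0.7891) = -48.68 mV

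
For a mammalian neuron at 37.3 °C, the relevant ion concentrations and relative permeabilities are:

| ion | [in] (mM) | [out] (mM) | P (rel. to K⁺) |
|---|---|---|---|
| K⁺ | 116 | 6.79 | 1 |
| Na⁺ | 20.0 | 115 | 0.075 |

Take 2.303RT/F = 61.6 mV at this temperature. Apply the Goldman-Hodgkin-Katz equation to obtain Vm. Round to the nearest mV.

-54 mV

Vm = 61.6 · log₁₀[(Σ P·[cation]ₒ + Σ P·[anion]ᵢ) / (Σ P·[cation]ᵢ + Σ P·[anion]ₒ)]
Numerator = 1×6.79 + 0.075×115 = 15.41
Denominator = 1×116 + 0.075×20.0 = 117.5
Vm = 61.6 · log₁₀(0.13119) = 61.6 × (-0.8821) = -54.34 mV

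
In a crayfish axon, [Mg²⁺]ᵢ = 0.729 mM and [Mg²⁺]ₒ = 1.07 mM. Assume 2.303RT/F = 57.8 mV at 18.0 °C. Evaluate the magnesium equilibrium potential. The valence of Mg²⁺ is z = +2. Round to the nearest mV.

E = (57.8/z) · log₁₀([Mg²⁺]_out/[Mg²⁺]_in) with z = +2.
= (57.8/2) · log₁₀(1.07/0.729) = 28.90 · log₁₀(1.468)
= 28.90 · (0.1667) = 4.82 mV

5 mV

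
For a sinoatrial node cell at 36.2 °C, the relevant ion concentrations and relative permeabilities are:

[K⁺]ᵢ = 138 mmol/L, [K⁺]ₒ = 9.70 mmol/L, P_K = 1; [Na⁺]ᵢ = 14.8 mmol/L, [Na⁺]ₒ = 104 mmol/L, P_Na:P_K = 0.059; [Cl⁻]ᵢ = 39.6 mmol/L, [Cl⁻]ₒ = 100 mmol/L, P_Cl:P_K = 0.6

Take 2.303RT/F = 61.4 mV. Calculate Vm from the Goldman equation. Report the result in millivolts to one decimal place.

Vm = 61.4 · log₁₀[(Σ P·[cation]ₒ + Σ P·[anion]ᵢ) / (Σ P·[cation]ᵢ + Σ P·[anion]ₒ)]
Numerator = 1×9.70 + 0.059×104 + 0.6×39.6 = 39.6
Denominator = 1×138 + 0.059×14.8 + 0.6×100 = 198.9
Vm = 61.4 · log₁₀(0.1991) = 61.4 × (-0.7009) = -43.04 mV

-43.0 mV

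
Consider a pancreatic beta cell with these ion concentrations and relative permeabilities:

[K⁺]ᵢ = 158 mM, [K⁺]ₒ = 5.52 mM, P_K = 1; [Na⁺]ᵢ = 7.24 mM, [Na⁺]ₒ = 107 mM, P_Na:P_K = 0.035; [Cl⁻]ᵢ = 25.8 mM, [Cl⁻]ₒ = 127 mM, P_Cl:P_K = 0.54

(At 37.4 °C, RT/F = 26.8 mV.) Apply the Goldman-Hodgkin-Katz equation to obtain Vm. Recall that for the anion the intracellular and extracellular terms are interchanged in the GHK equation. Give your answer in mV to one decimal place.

Vm = 26.8 · ln[(Σ P·[cation]ₒ + Σ P·[anion]ᵢ) / (Σ P·[cation]ᵢ + Σ P·[anion]ₒ)]
Numerator = 1×5.52 + 0.035×107 + 0.54×25.8 = 23.2
Denominator = 1×158 + 0.035×7.24 + 0.54×127 = 226.8
Vm = 26.8 · ln(0.10226) = 26.8 × (-2.2802) = -61.11 mV

-61.1 mV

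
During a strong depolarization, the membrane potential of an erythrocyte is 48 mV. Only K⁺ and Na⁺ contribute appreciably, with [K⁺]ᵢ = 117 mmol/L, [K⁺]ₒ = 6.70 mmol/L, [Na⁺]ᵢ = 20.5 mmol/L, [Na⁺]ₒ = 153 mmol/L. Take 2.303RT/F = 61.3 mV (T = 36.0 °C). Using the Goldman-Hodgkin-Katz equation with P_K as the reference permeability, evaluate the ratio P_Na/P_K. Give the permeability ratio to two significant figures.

Let α = P_Na/P_K. GHK: Vm = 61.3·log₁₀[(Kₒ + α·Naₒ)/(Kᵢ + α·Naᵢ)].
10^(Vm/61.3) = 10^(48.0/61.3) = 6.0678
So 6.0678·(Kᵢ + α·Naᵢ) = Kₒ + α·Naₒ → α = (6.0678·117.0 − 6.7) / (153.0 − 6.0678·20.5)
α = (709.9 − 6.7) / (153.0 − 124.4) = 703.2/28.61 = 24.58

25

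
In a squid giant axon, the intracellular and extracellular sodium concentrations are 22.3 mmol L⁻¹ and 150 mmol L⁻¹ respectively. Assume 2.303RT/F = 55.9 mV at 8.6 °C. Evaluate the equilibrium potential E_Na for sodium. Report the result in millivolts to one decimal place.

46.3 mV

E = (55.9/z) · log₁₀([Na⁺]_out/[Na⁺]_in) with z = +1.
= (55.9/1) · log₁₀(150/22.3) = 55.90 · log₁₀(6.726)
= 55.90 · (0.8278) = 46.27 mV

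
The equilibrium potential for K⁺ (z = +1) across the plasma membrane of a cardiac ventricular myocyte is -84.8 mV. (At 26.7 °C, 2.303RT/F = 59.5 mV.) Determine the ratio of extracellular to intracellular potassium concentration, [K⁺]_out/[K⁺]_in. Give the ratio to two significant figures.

0.038

log₁₀([out]/[in]) = E·z/(59.5) = -84.8 × 1 / 59.5 = -1.4252
[out]/[in] = 10^(-1.4252) = 0.03757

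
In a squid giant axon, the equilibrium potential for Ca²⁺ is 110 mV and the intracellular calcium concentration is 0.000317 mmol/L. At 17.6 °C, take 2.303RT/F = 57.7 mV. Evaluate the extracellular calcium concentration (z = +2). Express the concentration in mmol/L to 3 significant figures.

2.06 mmol/L

Nernst: E = (57.7/2) · log₁₀([out]/[in]), so log₁₀([out]/[in]) = 110.0 × 2 / 57.7 = 3.8128.
[out]/[in] = 10^(3.8128) = 6499.
[out] = 6499 × 0.000317 = 2.06 mmol/L.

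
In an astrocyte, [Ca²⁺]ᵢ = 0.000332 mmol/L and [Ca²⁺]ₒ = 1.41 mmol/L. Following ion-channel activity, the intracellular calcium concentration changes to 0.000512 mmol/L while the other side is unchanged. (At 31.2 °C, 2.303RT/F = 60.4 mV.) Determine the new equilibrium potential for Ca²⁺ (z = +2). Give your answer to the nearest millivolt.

104 mV

After the shift: [Ca²⁺]_out = 1.41, [Ca²⁺]_in = 0.000512 mmol/L.
E_new = (60.4/2)·log₁₀(1.41/0.000512) = 30.20 · (3.4399) = 103.89 mV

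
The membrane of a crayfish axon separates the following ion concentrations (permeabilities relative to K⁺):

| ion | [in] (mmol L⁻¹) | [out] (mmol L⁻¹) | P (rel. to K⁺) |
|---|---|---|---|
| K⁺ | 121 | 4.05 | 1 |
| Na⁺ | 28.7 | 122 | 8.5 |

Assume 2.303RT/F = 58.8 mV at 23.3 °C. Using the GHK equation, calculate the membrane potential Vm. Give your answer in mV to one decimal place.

Vm = 58.8 · log₁₀[(Σ P·[cation]ₒ + Σ P·[anion]ᵢ) / (Σ P·[cation]ᵢ + Σ P·[anion]ₒ)]
Numerator = 1×4.05 + 8.5×122 = 1041
Denominator = 1×121 + 8.5×28.7 = 364.9
Vm = 58.8 · log₁₀(2.8526) = 58.8 × (0.4552) = 26.77 mV

26.8 mV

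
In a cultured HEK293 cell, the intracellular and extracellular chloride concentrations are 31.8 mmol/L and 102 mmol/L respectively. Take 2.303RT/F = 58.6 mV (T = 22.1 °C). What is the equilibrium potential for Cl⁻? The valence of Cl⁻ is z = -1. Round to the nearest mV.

E = (58.6/z) · log₁₀([Cl⁻]_out/[Cl⁻]_in) with z = -1.
For an anion, dividing by z = -1 reverses the sign.
= (58.6/-1) · log₁₀(102/31.8) = -58.60 · log₁₀(3.208)
= -58.60 · (0.5062) = -29.66 mV

-30 mV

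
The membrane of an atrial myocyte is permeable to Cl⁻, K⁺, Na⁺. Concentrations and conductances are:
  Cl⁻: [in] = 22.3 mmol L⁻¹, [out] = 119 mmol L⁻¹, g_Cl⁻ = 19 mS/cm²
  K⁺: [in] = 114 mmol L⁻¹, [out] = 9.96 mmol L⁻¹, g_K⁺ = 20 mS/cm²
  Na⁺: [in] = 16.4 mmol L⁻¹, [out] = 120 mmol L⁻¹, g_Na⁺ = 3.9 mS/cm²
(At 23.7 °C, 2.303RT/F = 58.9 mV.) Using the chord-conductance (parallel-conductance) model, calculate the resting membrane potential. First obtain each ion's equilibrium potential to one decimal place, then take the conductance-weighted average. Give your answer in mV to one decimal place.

E_Cl⁻ = (58.9/-1)·log₁₀(119/22.3) = -42.8 mV
E_K⁺ = (58.9/1)·log₁₀(9.96/114) = -62.4 mV
E_Na⁺ = (58.9/1)·log₁₀(120/16.4) = 50.9 mV
Vm = (Σ gᵢEᵢ)/(Σ gᵢ) = (19·-42.8 + 20·-62.4 + 3.9·50.9) / (19 + 20 + 3.9)
= -1862.69 / 42.9 = -43.42 mV

-43.4 mV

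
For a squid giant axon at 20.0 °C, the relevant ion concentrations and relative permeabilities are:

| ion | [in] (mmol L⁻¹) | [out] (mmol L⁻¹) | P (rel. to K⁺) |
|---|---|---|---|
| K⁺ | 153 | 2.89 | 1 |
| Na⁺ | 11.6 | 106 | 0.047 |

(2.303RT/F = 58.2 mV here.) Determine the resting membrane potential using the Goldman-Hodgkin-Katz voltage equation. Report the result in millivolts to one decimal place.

Vm = 58.2 · log₁₀[(Σ P·[cation]ₒ + Σ P·[anion]ᵢ) / (Σ P·[cation]ᵢ + Σ P·[anion]ₒ)]
Numerator = 1×2.89 + 0.047×106 = 7.872
Denominator = 1×153 + 0.047×11.6 = 153.5
Vm = 58.2 · log₁₀(0.051268) = 58.2 × (-1.2902) = -75.09 mV

-75.1 mV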